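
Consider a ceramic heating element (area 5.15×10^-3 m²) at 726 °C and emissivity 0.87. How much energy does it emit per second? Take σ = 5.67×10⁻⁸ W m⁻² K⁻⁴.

P ≈ 253 W

726 °C = 999 K.
P = εσAT⁴ = 0.87 × 5.67×10⁻⁸ × 5.15×10^-3 × (999)⁴ = 0.87 × 5.67×10⁻⁸ × 5.15×10^-3 × 9.96×10^11.
P = 253 W.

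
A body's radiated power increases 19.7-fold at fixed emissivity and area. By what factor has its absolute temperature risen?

P ∝ T⁴ ⇒ T ∝ P^(1/4), so T scales by (19.7)^(1/4) = 2.11.

factor ≈ 2.11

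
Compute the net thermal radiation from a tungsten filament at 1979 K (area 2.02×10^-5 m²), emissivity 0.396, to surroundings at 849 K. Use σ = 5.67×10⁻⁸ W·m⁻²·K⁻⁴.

Q ≈ 6.72 W

Q = εσA(T⁴ − T_s⁴). T⁴ − T_s⁴ = (1979)⁴ − (849)⁴ = 1.53×10^13 − 5.20×10^11 = 1.48×10^13 K⁴.
Q = 0.396 × 5.67×10⁻⁸ × 2.02×10^-5 × 1.48×10^13 = 6.72 W.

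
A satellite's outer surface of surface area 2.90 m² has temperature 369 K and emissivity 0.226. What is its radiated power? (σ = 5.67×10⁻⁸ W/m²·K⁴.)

P ≈ 689 W

P = εσAT⁴ = 0.226 × 5.67×10⁻⁸ × 2.90 × (369)⁴ = 0.226 × 5.67×10⁻⁸ × 2.90 × 1.85×10^10.
P = 689 W.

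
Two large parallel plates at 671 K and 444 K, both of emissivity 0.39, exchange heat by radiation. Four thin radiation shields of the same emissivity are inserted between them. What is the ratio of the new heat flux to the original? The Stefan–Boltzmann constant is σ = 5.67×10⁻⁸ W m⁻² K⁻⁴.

With N identical shields there are N+1 = 5 gaps in series, each with the same radiative resistance, so the flux falls to 1/(N+1) of its unshielded value.

ratio ≈ 0.200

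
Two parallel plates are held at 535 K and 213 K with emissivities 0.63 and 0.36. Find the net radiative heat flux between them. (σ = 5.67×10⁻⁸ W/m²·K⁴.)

q ≈ 1350 W/m²

For two large parallel gray plates, q = σ(T₁⁴ − T₂⁴) / (1/ε₁ + 1/ε₂ − 1).
1/ε₁ + 1/ε₂ − 1 = 1/0.63 + 1/0.36 − 1 = 3.365.
T₁⁴ − T₂⁴ = 8.19×10^10 − 2.06×10^9 = 7.99×10^10 K⁴.
q = 5.67×10⁻⁸ × 7.99×10^10 / 3.365 = 1350 W/m².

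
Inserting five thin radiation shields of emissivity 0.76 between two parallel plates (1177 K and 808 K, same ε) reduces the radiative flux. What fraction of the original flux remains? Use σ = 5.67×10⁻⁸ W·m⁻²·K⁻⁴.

With N identical shields there are N+1 = 6 gaps in series, each with the same radiative resistance, so the flux falls to 1/(N+1) of its unshielded value.

ratio ≈ 0.167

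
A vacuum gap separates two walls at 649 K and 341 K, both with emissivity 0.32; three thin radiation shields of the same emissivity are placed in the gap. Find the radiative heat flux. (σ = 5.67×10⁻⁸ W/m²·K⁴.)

Each of the 4 gaps contributes resistance (2/ε − 1) = 2/0.32 − 1 = 5.250; total = 21.00.
q = σ(T₁⁴ − T₂⁴) / 21.00 = 5.67×10⁻⁸ × 1.64×10^11 / 21.00 = 443 W/m².

q ≈ 443 W/m²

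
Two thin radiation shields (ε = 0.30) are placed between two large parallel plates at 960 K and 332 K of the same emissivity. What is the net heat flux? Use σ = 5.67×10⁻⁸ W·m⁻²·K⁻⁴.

q ≈ 2790 W/m²

Each of the 3 gaps contributes resistance (2/ε − 1) = 2/0.30 − 1 = 5.667; total = 17.00.
q = σ(T₁⁴ − T₂⁴) / 17.00 = 5.67×10⁻⁸ × 8.37×10^11 / 17.00 = 2790 W/m².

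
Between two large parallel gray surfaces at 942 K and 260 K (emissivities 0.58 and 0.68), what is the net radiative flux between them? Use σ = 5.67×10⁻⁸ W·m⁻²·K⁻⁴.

For two large parallel gray plates, q = σ(T₁⁴ − T₂⁴) / (1/ε₁ + 1/ε₂ − 1).
1/ε₁ + 1/ε₂ − 1 = 1/0.58 + 1/0.68 − 1 = 2.195.
T₁⁴ − T₂⁴ = 7.87×10^11 − 4.57×10^9 = 7.83×10^11 K⁴.
q = 5.67×10⁻⁸ × 7.83×10^11 / 2.195 = 20200 W/m².

q ≈ 20200 W/m²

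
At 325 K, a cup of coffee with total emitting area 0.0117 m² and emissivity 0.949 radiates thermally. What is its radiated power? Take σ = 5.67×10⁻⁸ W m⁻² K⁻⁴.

P = εσAT⁴ = 0.949 × 5.67×10⁻⁸ × 0.0117 × (325)⁴ = 0.949 × 5.67×10⁻⁸ × 0.0117 × 1.12×10^10.
P = 7.02 W.

P ≈ 7.02 W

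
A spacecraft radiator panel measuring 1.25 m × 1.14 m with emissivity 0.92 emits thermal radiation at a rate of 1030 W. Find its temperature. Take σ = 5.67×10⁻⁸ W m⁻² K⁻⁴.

T ≈ 343 K

A = 1.25 × 1.14 = 1.42 m².
From P = εσAT⁴, T = (P / εσA)^(1/4) = (1030 / (0.92 × 5.67×10⁻⁸ × 1.42))^(1/4).
T = (1.39×10^10)^(1/4) = 343 K.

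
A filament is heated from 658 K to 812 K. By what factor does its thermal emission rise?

P ∝ T⁴, so the ratio is (812/658)⁴ = (1.234)⁴ = 2.32.

ratio ≈ 2.32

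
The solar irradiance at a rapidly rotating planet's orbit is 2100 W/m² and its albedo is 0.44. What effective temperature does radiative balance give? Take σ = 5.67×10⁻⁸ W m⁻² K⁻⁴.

Power absorbed = (1−a)S·πR²; power emitted = 4πR²σT⁴. Equating and cancelling πR²:
T = ((1−a)S / 4σ)^(1/4) = (1180 / (4 × 5.67×10⁻⁸))^(1/4) = (5.19×10^9)^(1/4).
T = 268 K.

T ≈ 268 K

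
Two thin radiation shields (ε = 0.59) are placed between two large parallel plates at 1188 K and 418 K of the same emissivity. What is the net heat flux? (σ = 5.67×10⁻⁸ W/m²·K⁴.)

q ≈ 15500 W/m²

Each of the 3 gaps contributes resistance (2/ε − 1) = 2/0.59 − 1 = 2.390; total = 7.169.
q = σ(T₁⁴ − T₂⁴) / 7.169 = 5.67×10⁻⁸ × 1.96×10^12 / 7.169 = 15500 W/m².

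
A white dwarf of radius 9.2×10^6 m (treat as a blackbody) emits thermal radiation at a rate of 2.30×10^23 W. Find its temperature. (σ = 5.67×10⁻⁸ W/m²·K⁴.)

A = 4πr² = 4π × (9.2×10^6)² = 1.06×10^15 m².
From P = σAT⁴, T = (P / σA)^(1/4) = (2.30×10^23 / (5.67×10⁻⁸ × 1.06×10^15))^(1/4).
T = (3.81×10^15)^(1/4) = 7860 K.

T ≈ 7860 K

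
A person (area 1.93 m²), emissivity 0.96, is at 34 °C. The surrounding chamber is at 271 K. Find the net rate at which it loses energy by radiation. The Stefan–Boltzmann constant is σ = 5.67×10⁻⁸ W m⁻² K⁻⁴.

Q ≈ 367 W

Convert: 34 °C = 307 K.
Q = εσA(T⁴ − T_s⁴). T⁴ − T_s⁴ = (307)⁴ − (271)⁴ = 8.88×10^9 − 5.39×10^9 = 3.49×10^9 K⁴.
Q = 0.96 × 5.67×10⁻⁸ × 1.93 × 3.49×10^9 = 367 W.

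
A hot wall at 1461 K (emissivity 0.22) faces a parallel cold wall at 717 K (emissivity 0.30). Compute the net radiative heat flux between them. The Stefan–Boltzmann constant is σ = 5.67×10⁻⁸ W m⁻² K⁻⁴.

q ≈ 35400 W/m²

For two large parallel gray plates, q = σ(T₁⁴ − T₂⁴) / (1/ε₁ + 1/ε₂ − 1).
1/ε₁ + 1/ε₂ − 1 = 1/0.22 + 1/0.30 − 1 = 6.879.
T₁⁴ − T₂⁴ = 4.56×10^12 − 2.64×10^11 = 4.29×10^12 K⁴.
q = 5.67×10⁻⁸ × 4.29×10^12 / 6.879 = 35400 W/m².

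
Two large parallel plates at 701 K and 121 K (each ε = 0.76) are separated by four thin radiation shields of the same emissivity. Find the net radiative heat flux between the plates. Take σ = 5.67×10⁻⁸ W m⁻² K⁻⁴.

Each of the 5 gaps contributes resistance (2/ε − 1) = 2/0.76 − 1 = 1.632; total = 8.158.
q = σ(T₁⁴ − T₂⁴) / 8.158 = 5.67×10⁻⁸ × 2.41×10^11 / 8.158 = 1680 W/m².

q ≈ 1680 W/m²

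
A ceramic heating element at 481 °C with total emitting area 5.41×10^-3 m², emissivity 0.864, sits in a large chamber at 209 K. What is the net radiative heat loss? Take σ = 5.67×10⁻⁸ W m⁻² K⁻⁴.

Q ≈ 85.2 W

Convert: 481 °C = 754 K.
Q = εσA(T⁴ − T_s⁴). T⁴ − T_s⁴ = (754)⁴ − (209)⁴ = 3.23×10^11 − 1.91×10^9 = 3.21×10^11 K⁴.
Q = 0.864 × 5.67×10⁻⁸ × 5.41×10^-3 × 3.21×10^11 = 85.2 W.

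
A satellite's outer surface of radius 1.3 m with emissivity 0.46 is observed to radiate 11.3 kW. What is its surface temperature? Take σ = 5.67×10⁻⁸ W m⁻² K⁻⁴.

A = 4πr² = 4π × (1.3)² = 21.2 m².
From P = εσAT⁴, T = (P / εσA)^(1/4) = (11300 / (0.46 × 5.67×10⁻⁸ × 21.2))^(1/4).
T = (2.04×10^10)^(1/4) = 378 K.

T ≈ 378 K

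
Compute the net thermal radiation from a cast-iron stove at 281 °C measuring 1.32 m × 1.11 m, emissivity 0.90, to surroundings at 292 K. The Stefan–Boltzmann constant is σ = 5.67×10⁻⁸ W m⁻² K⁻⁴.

A = 1.32 × 1.11 = 1.47 m².
Convert: 281 °C = 554 K.
Q = εσA(T⁴ − T_s⁴). T⁴ − T_s⁴ = (554)⁴ − (292)⁴ = 9.42×10^10 − 7.27×10^9 = 8.69×10^10 K⁴.
Q = 0.90 × 5.67×10⁻⁸ × 1.47 × 8.69×10^10 = 6500 W.

Q ≈ 6500 W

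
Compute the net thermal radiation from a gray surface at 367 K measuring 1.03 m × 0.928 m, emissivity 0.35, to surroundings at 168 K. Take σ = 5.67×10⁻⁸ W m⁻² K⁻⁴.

Q ≈ 329 W

A = 1.03 × 0.928 = 0.956 m².
Q = εσA(T⁴ − T_s⁴). T⁴ − T_s⁴ = (367)⁴ − (168)⁴ = 1.81×10^10 − 7.97×10^8 = 1.73×10^10 K⁴.
Q = 0.35 × 5.67×10⁻⁸ × 0.956 × 1.73×10^10 = 329 W.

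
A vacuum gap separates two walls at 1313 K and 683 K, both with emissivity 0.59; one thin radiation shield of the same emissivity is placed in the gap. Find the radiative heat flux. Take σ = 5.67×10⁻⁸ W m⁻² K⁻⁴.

q ≈ 32700 W/m²

Each of the 2 gaps contributes resistance (2/ε − 1) = 2/0.59 − 1 = 2.390; total = 4.780.
q = σ(T₁⁴ − T₂⁴) / 4.780 = 5.67×10⁻⁸ × 2.75×10^12 / 4.780 = 32700 W/m².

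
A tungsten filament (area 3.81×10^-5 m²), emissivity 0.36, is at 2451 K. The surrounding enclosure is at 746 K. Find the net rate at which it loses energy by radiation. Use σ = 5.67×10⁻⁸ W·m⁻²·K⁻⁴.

Q = εσA(T⁴ − T_s⁴). T⁴ − T_s⁴ = (2451)⁴ − (746)⁴ = 3.61×10^13 − 3.10×10^11 = 3.58×10^13 K⁴.
Q = 0.36 × 5.67×10⁻⁸ × 3.81×10^-5 × 3.58×10^13 = 27.8 W.

Q ≈ 27.8 W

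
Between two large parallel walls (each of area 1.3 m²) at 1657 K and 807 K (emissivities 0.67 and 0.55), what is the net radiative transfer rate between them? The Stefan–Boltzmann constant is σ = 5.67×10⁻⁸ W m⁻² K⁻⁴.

Q ≈ 2.27×10^5 W

For two large parallel gray plates, q = σ(T₁⁴ − T₂⁴) / (1/ε₁ + 1/ε₂ − 1).
1/ε₁ + 1/ε₂ − 1 = 1/0.67 + 1/0.55 − 1 = 2.311.
T₁⁴ − T₂⁴ = 7.54×10^12 − 4.24×10^11 = 7.11×10^12 K⁴.
q = 5.67×10⁻⁸ × 7.11×10^12 / 2.311 = 1.75×10^5 W/m².
Q = q·A = 1.75×10^5 × 1.3 = 2.27×10^5 W.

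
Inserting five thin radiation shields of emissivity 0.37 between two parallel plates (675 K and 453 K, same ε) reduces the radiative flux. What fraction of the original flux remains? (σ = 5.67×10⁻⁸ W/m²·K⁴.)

ratio ≈ 0.167

With N identical shields there are N+1 = 6 gaps in series, each with the same radiative resistance, so the flux falls to 1/(N+1) of its unshielded value.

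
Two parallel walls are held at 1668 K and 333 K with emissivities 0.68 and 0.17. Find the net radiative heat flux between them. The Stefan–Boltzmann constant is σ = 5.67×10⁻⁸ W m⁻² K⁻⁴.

For two large parallel gray plates, q = σ(T₁⁴ − T₂⁴) / (1/ε₁ + 1/ε₂ − 1).
1/ε₁ + 1/ε₂ − 1 = 1/0.68 + 1/0.17 − 1 = 6.353.
T₁⁴ − T₂⁴ = 7.74×10^12 − 1.23×10^10 = 7.73×10^12 K⁴.
q = 5.67×10⁻⁸ × 7.73×10^12 / 6.353 = 69000 W/m².

q ≈ 69000 W/m²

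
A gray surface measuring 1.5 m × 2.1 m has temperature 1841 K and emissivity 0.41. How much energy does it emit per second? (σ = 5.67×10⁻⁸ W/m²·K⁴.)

P ≈ 8.41×10^5 W

A = 1.5 × 2.1 = 3.15 m².
P = εσAT⁴ = 0.41 × 5.67×10⁻⁸ × 3.15 × (1841)⁴ = 0.41 × 5.67×10⁻⁸ × 3.15 × 1.15×10^13.
P = 8.41×10^5 W.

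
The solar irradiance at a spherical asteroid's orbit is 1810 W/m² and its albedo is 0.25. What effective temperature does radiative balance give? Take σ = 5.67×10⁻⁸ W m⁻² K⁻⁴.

T ≈ 278 K

Power absorbed = (1−a)S·πR²; power emitted = 4πR²σT⁴. Equating and cancelling πR²:
T = ((1−a)S / 4σ)^(1/4) = (1360 / (4 × 5.67×10⁻⁸))^(1/4) = (5.99×10^9)^(1/4).
T = 278 K.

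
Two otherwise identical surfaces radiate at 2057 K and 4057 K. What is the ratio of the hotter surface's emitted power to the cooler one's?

ratio ≈ 15.1

P ∝ T⁴, so the ratio is (4057/2057)⁴ = (1.972)⁴ = 15.1.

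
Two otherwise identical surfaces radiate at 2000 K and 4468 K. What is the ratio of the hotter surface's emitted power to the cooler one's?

ratio ≈ 24.9

P ∝ T⁴, so the ratio is (4468/2000)⁴ = (2.234)⁴ = 24.9.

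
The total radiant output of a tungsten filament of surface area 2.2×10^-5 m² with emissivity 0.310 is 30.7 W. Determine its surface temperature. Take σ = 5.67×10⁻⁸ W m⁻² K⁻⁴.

T ≈ 2980 K

From P = εσAT⁴, T = (P / εσA)^(1/4) = (30.7 / (0.310 × 5.67×10⁻⁸ × 2.20×10^-5))^(1/4).
T = (7.94×10^13)^(1/4) = 2980 K.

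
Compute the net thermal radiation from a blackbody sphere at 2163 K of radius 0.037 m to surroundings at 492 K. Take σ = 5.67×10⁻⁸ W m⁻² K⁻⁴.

A = 4πr² = 4π × (0.037)² = 0.0172 m².
Q = σA(T⁴ − T_s⁴). T⁴ − T_s⁴ = (2163)⁴ − (492)⁴ = 2.19×10^13 − 5.86×10^10 = 2.18×10^13 K⁴.
Q = 5.67×10⁻⁸ × 0.0172 × 2.18×10^13 = 21300 W.

Q ≈ 21300 W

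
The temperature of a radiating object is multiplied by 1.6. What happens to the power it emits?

factor ≈ 6.55

P ∝ T⁴, so the power scales as (1.6)⁴ = 6.55.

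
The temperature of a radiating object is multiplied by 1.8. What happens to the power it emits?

P ∝ T⁴, so the power scales as (1.8)⁴ = 10.5.

factor ≈ 10.5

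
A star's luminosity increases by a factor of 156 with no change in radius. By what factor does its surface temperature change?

P ∝ T⁴ ⇒ T ∝ P^(1/4), so T scales by (156)^(1/4) = 3.53.

factor ≈ 3.53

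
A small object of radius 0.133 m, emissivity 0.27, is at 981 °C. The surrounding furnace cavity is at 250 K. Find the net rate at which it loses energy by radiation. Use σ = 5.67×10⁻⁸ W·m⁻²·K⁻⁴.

Q ≈ 8400 W

A = 4πr² = 4π × (0.133)² = 0.222 m².
Convert: 981 °C = 1254 K.
Q = εσA(T⁴ − T_s⁴). T⁴ − T_s⁴ = (1254)⁴ − (250)⁴ = 2.47×10^12 − 3.91×10^9 = 2.47×10^12 K⁴.
Q = 0.27 × 5.67×10⁻⁸ × 0.222 × 2.47×10^12 = 8400 W.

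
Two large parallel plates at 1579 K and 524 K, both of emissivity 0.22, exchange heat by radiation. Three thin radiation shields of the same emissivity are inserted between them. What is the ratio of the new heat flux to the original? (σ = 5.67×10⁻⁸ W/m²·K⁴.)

ratio ≈ 0.250

With N identical shields there are N+1 = 4 gaps in series, each with the same radiative resistance, so the flux falls to 1/(N+1) of its unshielded value.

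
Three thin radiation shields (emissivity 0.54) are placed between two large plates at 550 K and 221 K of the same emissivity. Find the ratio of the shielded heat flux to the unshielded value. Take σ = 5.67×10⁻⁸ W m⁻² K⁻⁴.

ratio ≈ 0.250

With N identical shields there are N+1 = 4 gaps in series, each with the same radiative resistance, so the flux falls to 1/(N+1) of its unshielded value.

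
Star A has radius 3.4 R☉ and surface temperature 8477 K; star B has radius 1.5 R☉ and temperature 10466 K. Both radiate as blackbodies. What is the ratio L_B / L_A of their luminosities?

L = 4πR²σT⁴ ∝ R²T⁴, so L_B/L_A = (1.5/3.4)² × (10466/8477)⁴ = 0.195 × 2.32 = 0.452.

L_B/L_A ≈ 0.452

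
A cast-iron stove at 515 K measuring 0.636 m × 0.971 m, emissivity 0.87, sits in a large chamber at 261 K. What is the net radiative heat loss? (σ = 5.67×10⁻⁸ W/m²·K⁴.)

Q ≈ 2000 W

A = 0.636 × 0.971 = 0.618 m².
Q = εσA(T⁴ − T_s⁴). T⁴ − T_s⁴ = (515)⁴ − (261)⁴ = 7.03×10^10 − 4.64×10^9 = 6.57×10^10 K⁴.
Q = 0.87 × 5.67×10⁻⁸ × 0.618 × 6.57×10^10 = 2000 W.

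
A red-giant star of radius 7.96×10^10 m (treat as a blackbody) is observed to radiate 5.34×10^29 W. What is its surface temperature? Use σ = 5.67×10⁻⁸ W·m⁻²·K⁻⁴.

A = 4πr² = 4π × (7.96×10^10)² = 7.96×10^22 m².
From P = σAT⁴, T = (P / σA)^(1/4) = (5.34×10^29 / (5.67×10⁻⁸ × 7.96×10^22))^(1/4).
T = (1.18×10^14)^(1/4) = 3300 K.

T ≈ 3300 K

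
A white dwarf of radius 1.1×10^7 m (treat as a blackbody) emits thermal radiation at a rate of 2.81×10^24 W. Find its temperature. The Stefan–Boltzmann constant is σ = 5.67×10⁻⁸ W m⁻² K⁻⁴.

A = 4πr² = 4π × (1.1×10^7)² = 1.52×10^15 m².
From P = σAT⁴, T = (P / σA)^(1/4) = (2.81×10^24 / (5.67×10⁻⁸ × 1.52×10^15))^(1/4).
T = (3.26×10^16)^(1/4) = 13400 K.

T ≈ 13400 K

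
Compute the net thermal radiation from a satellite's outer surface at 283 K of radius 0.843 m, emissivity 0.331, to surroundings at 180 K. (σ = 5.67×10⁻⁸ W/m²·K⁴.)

Q ≈ 899 W

A = 4πr² = 4π × (0.843)² = 8.93 m².
Q = εσA(T⁴ − T_s⁴). T⁴ − T_s⁴ = (283)⁴ − (180)⁴ = 6.41×10^9 − 1.05×10^9 = 5.36×10^9 K⁴.
Q = 0.331 × 5.67×10⁻⁸ × 8.93 × 5.36×10^9 = 899 W.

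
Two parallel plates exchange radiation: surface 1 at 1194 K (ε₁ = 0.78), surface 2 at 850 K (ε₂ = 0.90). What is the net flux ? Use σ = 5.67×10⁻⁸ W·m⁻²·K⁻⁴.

For two large parallel gray plates, q = σ(T₁⁴ − T₂⁴) / (1/ε₁ + 1/ε₂ − 1).
1/ε₁ + 1/ε₂ − 1 = 1/0.78 + 1/0.90 − 1 = 1.393.
T₁⁴ − T₂⁴ = 2.03×10^12 − 5.22×10^11 = 1.51×10^12 K⁴.
q = 5.67×10⁻⁸ × 1.51×10^12 / 1.393 = 61500 W/m².

q ≈ 61500 W/m²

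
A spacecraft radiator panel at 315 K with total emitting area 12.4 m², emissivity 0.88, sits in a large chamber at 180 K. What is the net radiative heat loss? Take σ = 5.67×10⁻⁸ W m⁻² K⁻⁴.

Q ≈ 5440 W

Q = εσA(T⁴ − T_s⁴). T⁴ − T_s⁴ = (315)⁴ − (180)⁴ = 9.85×10^9 − 1.05×10^9 = 8.80×10^9 K⁴.
Q = 0.88 × 5.67×10⁻⁸ × 12.4 × 8.80×10^9 = 5440 W.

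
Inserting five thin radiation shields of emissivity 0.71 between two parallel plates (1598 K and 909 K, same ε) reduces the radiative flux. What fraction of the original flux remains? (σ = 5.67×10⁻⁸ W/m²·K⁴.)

ratio ≈ 0.167

With N identical shields there are N+1 = 6 gaps in series, each with the same radiative resistance, so the flux falls to 1/(N+1) of its unshielded value.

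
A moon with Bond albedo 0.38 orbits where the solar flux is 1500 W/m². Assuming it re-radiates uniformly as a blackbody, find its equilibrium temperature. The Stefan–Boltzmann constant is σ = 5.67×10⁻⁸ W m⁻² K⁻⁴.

Power absorbed = (1−a)S·πR²; power emitted = 4πR²σT⁴. Equating and cancelling πR²:
T = ((1−a)S / 4σ)^(1/4) = (930 / (4 × 5.67×10⁻⁸))^(1/4) = (4.10×10^9)^(1/4).
T = 253 K.

T ≈ 253 K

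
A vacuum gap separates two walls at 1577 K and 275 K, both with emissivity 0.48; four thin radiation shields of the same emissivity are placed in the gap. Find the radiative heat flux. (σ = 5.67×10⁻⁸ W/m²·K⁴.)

Each of the 5 gaps contributes resistance (2/ε − 1) = 2/0.48 − 1 = 3.167; total = 15.83.
q = σ(T₁⁴ − T₂⁴) / 15.83 = 5.67×10⁻⁸ × 6.18×10^12 / 15.83 = 22100 W/m².

q ≈ 22100 W/m²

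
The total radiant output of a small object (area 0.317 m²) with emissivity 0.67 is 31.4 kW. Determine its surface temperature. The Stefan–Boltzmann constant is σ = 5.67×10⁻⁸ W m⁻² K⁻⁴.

T ≈ 1270 K

From P = εσAT⁴, T = (P / εσA)^(1/4) = (31400 / (0.67 × 5.67×10⁻⁸ × 0.317))^(1/4).
T = (2.61×10^12)^(1/4) = 1270 K.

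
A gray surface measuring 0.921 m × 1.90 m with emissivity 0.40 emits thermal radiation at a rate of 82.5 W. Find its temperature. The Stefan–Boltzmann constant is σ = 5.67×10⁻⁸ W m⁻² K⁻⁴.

T ≈ 214 K

A = 0.921 × 1.90 = 1.75 m².
From P = εσAT⁴, T = (P / εσA)^(1/4) = (82.5 / (0.40 × 5.67×10⁻⁸ × 1.75))^(1/4).
T = (2.08×10^9)^(1/4) = 214 K.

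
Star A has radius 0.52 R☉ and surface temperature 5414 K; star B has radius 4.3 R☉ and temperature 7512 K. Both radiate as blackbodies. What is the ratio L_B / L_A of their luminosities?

L = 4πR²σT⁴ ∝ R²T⁴, so L_B/L_A = (4.3/0.52)² × (7512/5414)⁴ = 68.4 × 3.71 = 253.

L_B/L_A ≈ 253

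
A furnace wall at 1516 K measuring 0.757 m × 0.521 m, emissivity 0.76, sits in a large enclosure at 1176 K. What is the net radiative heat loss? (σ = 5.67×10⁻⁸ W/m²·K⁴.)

A = 0.757 × 0.521 = 0.394 m².
Q = εσA(T⁴ − T_s⁴). T⁴ − T_s⁴ = (1516)⁴ − (1176)⁴ = 5.28×10^12 − 1.91×10^12 = 3.37×10^12 K⁴.
Q = 0.76 × 5.67×10⁻⁸ × 0.394 × 3.37×10^12 = 57300 W.

Q ≈ 57300 W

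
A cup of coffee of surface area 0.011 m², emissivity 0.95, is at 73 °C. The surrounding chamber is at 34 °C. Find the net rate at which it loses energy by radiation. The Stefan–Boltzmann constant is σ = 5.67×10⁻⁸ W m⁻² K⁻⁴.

Convert: 73 °C = 346 K; 34 °C = 307 K.
Q = εσA(T⁴ − T_s⁴). T⁴ − T_s⁴ = (346)⁴ − (307)⁴ = 1.43×10^10 − 8.88×10^9 = 5.45×10^9 K⁴.
Q = 0.95 × 5.67×10⁻⁸ × 0.0110 × 5.45×10^9 = 3.23 W.

Q ≈ 3.23 W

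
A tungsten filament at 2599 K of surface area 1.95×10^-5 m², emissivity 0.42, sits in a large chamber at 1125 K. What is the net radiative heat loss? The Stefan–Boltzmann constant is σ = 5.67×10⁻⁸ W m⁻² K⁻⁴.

Q ≈ 20.4 W

Q = εσA(T⁴ − T_s⁴). T⁴ − T_s⁴ = (2599)⁴ − (1125)⁴ = 4.56×10^13 − 1.60×10^12 = 4.40×10^13 K⁴.
Q = 0.42 × 5.67×10⁻⁸ × 1.95×10^-5 × 4.40×10^13 = 20.4 W.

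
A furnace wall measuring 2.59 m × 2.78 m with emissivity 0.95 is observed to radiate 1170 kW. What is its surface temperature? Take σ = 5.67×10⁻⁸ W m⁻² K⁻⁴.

T ≈ 1320 K

A = 2.59 × 2.78 = 7.20 m².
From P = εσAT⁴, T = (P / εσA)^(1/4) = (1.17×10^6 / (0.95 × 5.67×10⁻⁸ × 7.20))^(1/4).
T = (3.02×10^12)^(1/4) = 1320 K.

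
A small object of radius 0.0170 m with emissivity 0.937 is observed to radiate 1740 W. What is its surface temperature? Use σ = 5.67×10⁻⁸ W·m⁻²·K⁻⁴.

A = 4πr² = 4π × (0.0170)² = 3.63×10^-3 m².
From P = εσAT⁴, T = (P / εσA)^(1/4) = (1740 / (0.937 × 5.67×10⁻⁸ × 3.63×10^-3))^(1/4).
T = (9.02×10^12)^(1/4) = 1730 K.

T ≈ 1730 K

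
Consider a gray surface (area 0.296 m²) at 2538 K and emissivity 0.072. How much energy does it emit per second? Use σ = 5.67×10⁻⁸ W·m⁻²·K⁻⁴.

P = εσAT⁴ = 0.072 × 5.67×10⁻⁸ × 0.296 × (2538)⁴ = 0.072 × 5.67×10⁻⁸ × 0.296 × 4.15×10^13.
P = 50100 W.

P ≈ 50100 W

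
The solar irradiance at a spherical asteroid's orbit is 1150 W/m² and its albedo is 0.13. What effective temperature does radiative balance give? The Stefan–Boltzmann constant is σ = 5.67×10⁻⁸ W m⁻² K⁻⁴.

T ≈ 258 K

Power absorbed = (1−a)S·πR²; power emitted = 4πR²σT⁴. Equating and cancelling πR²:
T = ((1−a)S / 4σ)^(1/4) = (1000 / (4 × 5.67×10⁻⁸))^(1/4) = (4.41×10^9)^(1/4).
T = 258 K.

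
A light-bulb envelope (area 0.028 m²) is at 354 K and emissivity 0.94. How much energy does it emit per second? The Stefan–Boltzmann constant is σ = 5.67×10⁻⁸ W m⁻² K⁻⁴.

P = εσAT⁴ = 0.94 × 5.67×10⁻⁸ × 0.0280 × (354)⁴ = 0.94 × 5.67×10⁻⁸ × 0.0280 × 1.57×10^10.
P = 23.4 W.

P ≈ 23.4 W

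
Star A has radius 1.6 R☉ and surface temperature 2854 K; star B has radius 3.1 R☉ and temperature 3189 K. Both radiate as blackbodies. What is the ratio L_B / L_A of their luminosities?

L_B/L_A ≈ 5.85

L = 4πR²σT⁴ ∝ R²T⁴, so L_B/L_A = (3.1/1.6)² × (3189/2854)⁴ = 3.75 × 1.56 = 5.85.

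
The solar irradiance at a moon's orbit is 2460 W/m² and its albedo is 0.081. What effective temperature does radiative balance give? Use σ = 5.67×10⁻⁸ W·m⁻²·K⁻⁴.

T ≈ 316 K

Power absorbed = (1−a)S·πR²; power emitted = 4πR²σT⁴. Equating and cancelling πR²:
T = ((1−a)S / 4σ)^(1/4) = (2260 / (4 × 5.67×10⁻⁸))^(1/4) = (9.97×10^9)^(1/4).
T = 316 K.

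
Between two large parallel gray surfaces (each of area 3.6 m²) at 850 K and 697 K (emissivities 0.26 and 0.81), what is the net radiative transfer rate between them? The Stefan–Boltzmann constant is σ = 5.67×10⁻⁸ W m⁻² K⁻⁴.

Q ≈ 14300 W

For two large parallel gray plates, q = σ(T₁⁴ − T₂⁴) / (1/ε₁ + 1/ε₂ − 1).
1/ε₁ + 1/ε₂ − 1 = 1/0.26 + 1/0.81 − 1 = 4.081.
T₁⁴ − T₂⁴ = 5.22×10^11 − 2.36×10^11 = 2.86×10^11 K⁴.
q = 5.67×10⁻⁸ × 2.86×10^11 / 4.081 = 3970 W/m².
Q = q·A = 3970 × 3.6 = 14300 W.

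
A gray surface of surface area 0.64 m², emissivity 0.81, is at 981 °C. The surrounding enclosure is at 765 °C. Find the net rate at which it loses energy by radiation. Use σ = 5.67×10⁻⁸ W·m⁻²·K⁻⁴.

Convert: 981 °C = 1254 K; 765 °C = 1038 K.
Q = εσA(T⁴ − T_s⁴). T⁴ − T_s⁴ = (1254)⁴ − (1038)⁴ = 2.47×10^12 − 1.16×10^12 = 1.31×10^12 K⁴.
Q = 0.81 × 5.67×10⁻⁸ × 0.640 × 1.31×10^12 = 38600 W.

Q ≈ 38600 W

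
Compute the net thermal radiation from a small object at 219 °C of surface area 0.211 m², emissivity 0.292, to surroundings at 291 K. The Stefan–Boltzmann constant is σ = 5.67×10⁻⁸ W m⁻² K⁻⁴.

Q ≈ 180 W

Convert: 219 °C = 492 K.
Q = εσA(T⁴ − T_s⁴). T⁴ − T_s⁴ = (492)⁴ − (291)⁴ = 5.86×10^10 − 7.17×10^9 = 5.14×10^10 K⁴.
Q = 0.292 × 5.67×10⁻⁸ × 0.211 × 5.14×10^10 = 180 W.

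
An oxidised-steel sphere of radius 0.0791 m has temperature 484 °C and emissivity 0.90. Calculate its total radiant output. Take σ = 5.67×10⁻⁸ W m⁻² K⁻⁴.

A = 4πr² = 4π × (0.0791)² = 0.0786 m².
484 °C = 757 K.
Stefan–Boltzmann: P = εσAT⁴ = 0.90 × 5.67×10⁻⁸ × 0.0786 × (757)⁴ = 0.90 × 5.67×10⁻⁸ × 0.0786 × 3.28×10^11.
P = 1320 W.

P ≈ 1320 W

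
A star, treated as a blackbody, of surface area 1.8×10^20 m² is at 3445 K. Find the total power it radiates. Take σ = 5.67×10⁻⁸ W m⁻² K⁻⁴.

P ≈ 1.44×10^27 W

P = σAT⁴ = 5.67×10⁻⁸ × 1.80×10^20 × (3445)⁴ = 5.67×10⁻⁸ × 1.80×10^20 × 1.41×10^14.
P = 1.44×10^27 W.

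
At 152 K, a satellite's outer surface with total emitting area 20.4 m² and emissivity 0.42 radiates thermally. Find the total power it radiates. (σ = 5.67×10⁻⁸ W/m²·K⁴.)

P ≈ 259 W

Stefan–Boltzmann: P = εσAT⁴ = 0.42 × 5.67×10⁻⁸ × 20.4 × (152)⁴ = 0.42 × 5.67×10⁻⁸ × 20.4 × 5.34×10^8.
P = 259 W.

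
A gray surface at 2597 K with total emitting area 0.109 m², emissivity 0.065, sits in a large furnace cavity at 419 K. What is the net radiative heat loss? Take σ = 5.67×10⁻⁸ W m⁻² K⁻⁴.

Q = εσA(T⁴ − T_s⁴). T⁴ − T_s⁴ = (2597)⁴ − (419)⁴ = 4.55×10^13 − 3.08×10^10 = 4.55×10^13 K⁴.
Q = 0.065 × 5.67×10⁻⁸ × 0.109 × 4.55×10^13 = 18300 W.

Q ≈ 18300 W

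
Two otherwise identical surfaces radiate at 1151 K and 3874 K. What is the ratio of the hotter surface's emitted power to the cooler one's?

P ∝ T⁴, so the ratio is (3874/1151)⁴ = (3.366)⁴ = 128.

ratio ≈ 128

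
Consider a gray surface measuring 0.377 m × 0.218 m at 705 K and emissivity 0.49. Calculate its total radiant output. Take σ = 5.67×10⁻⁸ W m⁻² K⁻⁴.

A = 0.377 × 0.218 = 0.0822 m².
P = εσAT⁴ = 0.49 × 5.67×10⁻⁸ × 0.0822 × (705)⁴ = 0.49 × 5.67×10⁻⁸ × 0.0822 × 2.47×10^11.
P = 564 W.

P ≈ 564 W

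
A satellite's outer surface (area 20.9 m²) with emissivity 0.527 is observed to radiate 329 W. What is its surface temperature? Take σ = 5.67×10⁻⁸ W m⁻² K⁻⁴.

From P = εσAT⁴, T = (P / εσA)^(1/4) = (329 / (0.527 × 5.67×10⁻⁸ × 20.9))^(1/4).
T = (5.27×10^8)^(1/4) = 152 K.

T ≈ 152 K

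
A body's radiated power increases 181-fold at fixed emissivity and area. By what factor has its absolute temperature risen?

P ∝ T⁴ ⇒ T ∝ P^(1/4), so T scales by (181)^(1/4) = 3.67.

factor ≈ 3.67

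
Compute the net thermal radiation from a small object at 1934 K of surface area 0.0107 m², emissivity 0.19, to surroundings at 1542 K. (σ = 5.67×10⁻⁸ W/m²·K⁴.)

Q = εσA(T⁴ − T_s⁴). T⁴ − T_s⁴ = (1934)⁴ − (1542)⁴ = 1.40×10^13 − 5.65×10^12 = 8.34×10^12 K⁴.
Q = 0.19 × 5.67×10⁻⁸ × 0.0107 × 8.34×10^12 = 961 W.

Q ≈ 961 W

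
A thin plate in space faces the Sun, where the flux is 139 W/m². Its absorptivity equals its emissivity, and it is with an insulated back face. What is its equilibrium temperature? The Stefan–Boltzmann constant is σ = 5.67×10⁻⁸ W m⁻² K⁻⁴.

Absorbed flux αS = emitted flux εσT⁴ (one radiating face); with α = ε, T = (S/σ)^(1/4).
T = (139 / 5.67×10⁻⁸)^(1/4) = (2.45×10^9)^(1/4).
T = 223 K.

T ≈ 223 K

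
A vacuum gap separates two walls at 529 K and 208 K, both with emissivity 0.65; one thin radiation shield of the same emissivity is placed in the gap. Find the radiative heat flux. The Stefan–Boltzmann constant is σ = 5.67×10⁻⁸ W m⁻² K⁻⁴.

q ≈ 1040 W/m²

Each of the 2 gaps contributes resistance (2/ε − 1) = 2/0.65 − 1 = 2.077; total = 4.154.
q = σ(T₁⁴ − T₂⁴) / 4.154 = 5.67×10⁻⁸ × 7.64×10^10 / 4.154 = 1040 W/m².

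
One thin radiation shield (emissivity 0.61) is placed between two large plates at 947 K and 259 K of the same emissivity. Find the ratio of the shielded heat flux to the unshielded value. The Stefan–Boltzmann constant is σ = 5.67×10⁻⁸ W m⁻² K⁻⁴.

With N identical shields there are N+1 = 2 gaps in series, each with the same radiative resistance, so the flux falls to 1/(N+1) of its unshielded value.

ratio ≈ 0.500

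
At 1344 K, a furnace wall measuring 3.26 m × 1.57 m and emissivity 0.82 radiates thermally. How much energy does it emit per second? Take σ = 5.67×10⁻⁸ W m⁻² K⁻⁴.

P ≈ 7.76×10^5 W

A = 3.26 × 1.57 = 5.12 m².
Stefan–Boltzmann: P = εσAT⁴ = 0.82 × 5.67×10⁻⁸ × 5.12 × (1344)⁴ = 0.82 × 5.67×10⁻⁸ × 5.12 × 3.26×10^12.
P = 7.76×10^5 W.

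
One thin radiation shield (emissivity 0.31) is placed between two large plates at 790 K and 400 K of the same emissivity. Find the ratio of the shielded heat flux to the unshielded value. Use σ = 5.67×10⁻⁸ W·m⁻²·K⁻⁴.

With N identical shields there are N+1 = 2 gaps in series, each with the same radiative resistance, so the flux falls to 1/(N+1) of its unshielded value.

ratio ≈ 0.500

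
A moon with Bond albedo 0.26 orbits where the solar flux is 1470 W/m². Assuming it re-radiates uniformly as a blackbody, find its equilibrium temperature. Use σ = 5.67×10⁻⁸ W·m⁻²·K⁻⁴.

T ≈ 263 K

Power absorbed = (1−a)S·πR²; power emitted = 4πR²σT⁴. Equating and cancelling πR²:
T = ((1−a)S / 4σ)^(1/4) = (1090 / (4 × 5.67×10⁻⁸))^(1/4) = (4.80×10^9)^(1/4).
T = 263 K.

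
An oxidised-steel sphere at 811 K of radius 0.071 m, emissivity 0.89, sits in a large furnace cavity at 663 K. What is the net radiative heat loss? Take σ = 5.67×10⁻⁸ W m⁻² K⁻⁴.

Q ≈ 765 W

A = 4πr² = 4π × (0.071)² = 0.0633 m².
Q = εσA(T⁴ − T_s⁴). T⁴ − T_s⁴ = (811)⁴ − (663)⁴ = 4.33×10^11 − 1.93×10^11 = 2.39×10^11 K⁴.
Q = 0.89 × 5.67×10⁻⁸ × 0.0633 × 2.39×10^11 = 765 W.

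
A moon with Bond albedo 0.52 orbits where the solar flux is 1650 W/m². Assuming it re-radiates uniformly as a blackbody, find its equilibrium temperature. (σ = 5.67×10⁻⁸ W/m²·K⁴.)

T ≈ 243 K

Power absorbed = (1−a)S·πR²; power emitted = 4πR²σT⁴. Equating and cancelling πR²:
T = ((1−a)S / 4σ)^(1/4) = (792 / (4 × 5.67×10⁻⁸))^(1/4) = (3.49×10^9)^(1/4).
T = 243 K.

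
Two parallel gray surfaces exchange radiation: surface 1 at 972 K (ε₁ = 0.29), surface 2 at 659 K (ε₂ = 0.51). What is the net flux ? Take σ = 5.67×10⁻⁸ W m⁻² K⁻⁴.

q ≈ 9050 W/m²

For two large parallel gray plates, q = σ(T₁⁴ − T₂⁴) / (1/ε₁ + 1/ε₂ − 1).
1/ε₁ + 1/ε₂ − 1 = 1/0.29 + 1/0.51 − 1 = 4.409.
T₁⁴ − T₂⁴ = 8.93×10^11 − 1.89×10^11 = 7.04×10^11 K⁴.
q = 5.67×10⁻⁸ × 7.04×10^11 / 4.409 = 9050 W/m².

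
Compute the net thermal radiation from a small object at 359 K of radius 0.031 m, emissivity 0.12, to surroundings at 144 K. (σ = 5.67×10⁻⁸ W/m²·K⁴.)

Q ≈ 1.33 W

A = 4πr² = 4π × (0.031)² = 0.0121 m².
Q = εσA(T⁴ − T_s⁴). T⁴ − T_s⁴ = (359)⁴ − (144)⁴ = 1.66×10^10 − 4.30×10^8 = 1.62×10^10 K⁴.
Q = 0.12 × 5.67×10⁻⁸ × 0.0121 × 1.62×10^10 = 1.33 W.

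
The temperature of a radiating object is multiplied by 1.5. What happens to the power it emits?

factor ≈ 5.06

P ∝ T⁴, so the power scales as (1.5)⁴ = 5.06.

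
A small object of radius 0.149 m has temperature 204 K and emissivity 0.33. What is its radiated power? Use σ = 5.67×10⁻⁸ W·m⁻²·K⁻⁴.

A = 4πr² = 4π × (0.149)² = 0.279 m².
P = εσAT⁴ = 0.33 × 5.67×10⁻⁸ × 0.279 × (204)⁴ = 0.33 × 5.67×10⁻⁸ × 0.279 × 1.73×10^9.
P = 9.04 W.

P ≈ 9.04 W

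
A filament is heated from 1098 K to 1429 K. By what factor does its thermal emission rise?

P ∝ T⁴, so the ratio is (1429/1098)⁴ = (1.301)⁴ = 2.87.

ratio ≈ 2.87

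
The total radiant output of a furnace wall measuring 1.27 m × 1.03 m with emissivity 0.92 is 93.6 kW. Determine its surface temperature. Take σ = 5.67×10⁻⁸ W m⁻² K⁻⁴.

A = 1.27 × 1.03 = 1.31 m².
From P = εσAT⁴, T = (P / εσA)^(1/4) = (93600 / (0.92 × 5.67×10⁻⁸ × 1.31))^(1/4).
T = (1.37×10^12)^(1/4) = 1080 K.

T ≈ 1080 K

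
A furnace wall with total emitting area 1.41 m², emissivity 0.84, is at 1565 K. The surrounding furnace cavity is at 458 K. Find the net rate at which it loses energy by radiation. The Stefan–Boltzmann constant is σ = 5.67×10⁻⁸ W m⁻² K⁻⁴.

Q = εσA(T⁴ − T_s⁴). T⁴ − T_s⁴ = (1565)⁴ − (458)⁴ = 6.00×10^12 − 4.40×10^10 = 5.95×10^12 K⁴.
Q = 0.84 × 5.67×10⁻⁸ × 1.41 × 5.95×10^12 = 4.00×10^5 W.

Q ≈ 4.00×10^5 W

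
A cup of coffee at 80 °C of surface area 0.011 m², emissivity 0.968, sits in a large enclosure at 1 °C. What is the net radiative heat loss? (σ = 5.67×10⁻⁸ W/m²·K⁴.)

Convert: 80 °C = 353 K; 1 °C = 274 K.
Q = εσA(T⁴ − T_s⁴). T⁴ − T_s⁴ = (353)⁴ − (274)⁴ = 1.55×10^10 − 5.64×10^9 = 9.89×10^9 K⁴.
Q = 0.968 × 5.67×10⁻⁸ × 0.0110 × 9.89×10^9 = 5.97 W.

Q ≈ 5.97 W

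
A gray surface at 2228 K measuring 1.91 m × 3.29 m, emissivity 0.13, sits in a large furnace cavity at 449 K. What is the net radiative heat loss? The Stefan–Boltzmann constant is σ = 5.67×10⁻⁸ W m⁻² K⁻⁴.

Q ≈ 1.14×10^6 W

A = 1.91 × 3.29 = 6.28 m².
Q = εσA(T⁴ − T_s⁴). T⁴ − T_s⁴ = (2228)⁴ − (449)⁴ = 2.46×10^13 − 4.06×10^10 = 2.46×10^13 K⁴.
Q = 0.13 × 5.67×10⁻⁸ × 6.28 × 2.46×10^13 = 1.14×10^6 W.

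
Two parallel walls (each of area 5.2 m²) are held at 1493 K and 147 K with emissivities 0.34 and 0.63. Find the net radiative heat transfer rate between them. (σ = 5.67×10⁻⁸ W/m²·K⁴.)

For two large parallel gray plates, q = σ(T₁⁴ − T₂⁴) / (1/ε₁ + 1/ε₂ − 1).
1/ε₁ + 1/ε₂ − 1 = 1/0.34 + 1/0.63 − 1 = 3.528.
T₁⁴ − T₂⁴ = 4.97×10^12 − 4.67×10^8 = 4.97×10^12 K⁴.
q = 5.67×10⁻⁸ × 4.97×10^12 / 3.528 = 79800 W/m².
Q = q·A = 79800 × 5.2 = 4.15×10^5 W.

Q ≈ 4.15×10^5 W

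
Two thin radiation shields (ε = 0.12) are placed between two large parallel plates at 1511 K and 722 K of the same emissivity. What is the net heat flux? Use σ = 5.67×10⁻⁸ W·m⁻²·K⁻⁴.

Each of the 3 gaps contributes resistance (2/ε − 1) = 2/0.12 − 1 = 15.67; total = 47.00.
q = σ(T₁⁴ − T₂⁴) / 47.00 = 5.67×10⁻⁸ × 4.94×10^12 / 47.00 = 5960 W/m².

q ≈ 5960 W/m²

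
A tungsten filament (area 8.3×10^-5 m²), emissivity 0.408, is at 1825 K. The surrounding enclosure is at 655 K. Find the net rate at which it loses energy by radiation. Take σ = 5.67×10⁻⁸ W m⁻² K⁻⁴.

Q = εσA(T⁴ − T_s⁴). T⁴ − T_s⁴ = (1825)⁴ − (655)⁴ = 1.11×10^13 − 1.84×10^11 = 1.09×10^13 K⁴.
Q = 0.408 × 5.67×10⁻⁸ × 8.30×10^-5 × 1.09×10^13 = 20.9 W.

Q ≈ 20.9 W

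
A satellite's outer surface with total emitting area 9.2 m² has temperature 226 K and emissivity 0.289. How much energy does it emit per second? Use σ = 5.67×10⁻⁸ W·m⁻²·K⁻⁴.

Stefan–Boltzmann: P = εσAT⁴ = 0.289 × 5.67×10⁻⁸ × 9.20 × (226)⁴ = 0.289 × 5.67×10⁻⁸ × 9.20 × 2.61×10^9.
P = 393 W.

P ≈ 393 W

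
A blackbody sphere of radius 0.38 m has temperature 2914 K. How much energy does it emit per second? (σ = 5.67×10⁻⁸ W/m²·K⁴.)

A = 4πr² = 4π × (0.38)² = 1.81 m².
P = σAT⁴ = 5.67×10⁻⁸ × 1.81 × (2914)⁴ = 5.67×10⁻⁸ × 1.81 × 7.21×10^13.
P = 7.42×10^6 W.

P ≈ 7.42×10^6 W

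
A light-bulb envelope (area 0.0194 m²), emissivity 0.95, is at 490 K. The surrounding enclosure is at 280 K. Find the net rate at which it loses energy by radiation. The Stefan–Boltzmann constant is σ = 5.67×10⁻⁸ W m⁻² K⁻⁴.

Q = εσA(T⁴ − T_s⁴). T⁴ − T_s⁴ = (490)⁴ − (280)⁴ = 5.76×10^10 − 6.15×10^9 = 5.15×10^10 K⁴.
Q = 0.95 × 5.67×10⁻⁸ × 0.0194 × 5.15×10^10 = 53.8 W.

Q ≈ 53.8 W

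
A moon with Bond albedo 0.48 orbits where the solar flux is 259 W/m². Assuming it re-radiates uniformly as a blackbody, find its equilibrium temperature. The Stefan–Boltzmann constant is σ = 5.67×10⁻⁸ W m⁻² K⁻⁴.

Power absorbed = (1−a)S·πR²; power emitted = 4πR²σT⁴. Equating and cancelling πR²:
T = ((1−a)S / 4σ)^(1/4) = (135 / (4 × 5.67×10⁻⁸))^(1/4) = (5.94×10^8)^(1/4).
T = 156 K.

T ≈ 156 K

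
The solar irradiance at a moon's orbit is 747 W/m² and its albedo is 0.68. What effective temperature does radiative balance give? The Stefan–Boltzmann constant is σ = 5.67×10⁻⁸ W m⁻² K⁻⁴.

T ≈ 180 K

Power absorbed = (1−a)S·πR²; power emitted = 4πR²σT⁴. Equating and cancelling πR²:
T = ((1−a)S / 4σ)^(1/4) = (239 / (4 × 5.67×10⁻⁸))^(1/4) = (1.05×10^9)^(1/4).
T = 180 K.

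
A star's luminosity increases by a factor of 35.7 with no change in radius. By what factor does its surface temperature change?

factor ≈ 2.44

P ∝ T⁴ ⇒ T ∝ P^(1/4), so T scales by (35.7)^(1/4) = 2.44.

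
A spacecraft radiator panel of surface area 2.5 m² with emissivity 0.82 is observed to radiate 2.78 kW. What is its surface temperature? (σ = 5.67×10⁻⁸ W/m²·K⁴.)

T ≈ 393 K

From P = εσAT⁴, T = (P / εσA)^(1/4) = (2780 / (0.82 × 5.67×10⁻⁸ × 2.50))^(1/4).
T = (2.39×10^10)^(1/4) = 393 K.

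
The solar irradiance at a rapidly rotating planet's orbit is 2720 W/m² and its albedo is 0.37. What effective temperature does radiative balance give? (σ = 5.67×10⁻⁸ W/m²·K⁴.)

T ≈ 295 K

Power absorbed = (1−a)S·πR²; power emitted = 4πR²σT⁴. Equating and cancelling πR²:
T = ((1−a)S / 4σ)^(1/4) = (1710 / (4 × 5.67×10⁻⁸))^(1/4) = (7.56×10^9)^(1/4).
T = 295 K.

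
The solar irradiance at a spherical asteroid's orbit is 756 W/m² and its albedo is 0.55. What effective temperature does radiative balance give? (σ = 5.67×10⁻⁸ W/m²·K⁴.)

T ≈ 197 K

Power absorbed = (1−a)S·πR²; power emitted = 4πR²σT⁴. Equating and cancelling πR²:
T = ((1−a)S / 4σ)^(1/4) = (340 / (4 × 5.67×10⁻⁸))^(1/4) = (1.50×10^9)^(1/4).
T = 197 K.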